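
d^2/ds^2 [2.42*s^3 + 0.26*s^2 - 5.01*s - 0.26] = 14.52*s + 0.52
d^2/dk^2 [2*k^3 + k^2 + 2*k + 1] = 12*k + 2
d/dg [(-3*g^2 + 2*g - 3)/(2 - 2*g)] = (3*g^2 - 6*g - 1)/(2*(g^2 - 2*g + 1))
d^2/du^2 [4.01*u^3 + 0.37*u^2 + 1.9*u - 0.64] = 24.06*u + 0.74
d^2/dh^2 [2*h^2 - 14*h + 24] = 4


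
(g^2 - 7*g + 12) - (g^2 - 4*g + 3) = 9 - 3*g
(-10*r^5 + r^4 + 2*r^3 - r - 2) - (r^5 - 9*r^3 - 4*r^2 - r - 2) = -11*r^5 + r^4 + 11*r^3 + 4*r^2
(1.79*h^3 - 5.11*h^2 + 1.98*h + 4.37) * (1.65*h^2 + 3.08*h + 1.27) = 2.9535*h^5 - 2.9183*h^4 - 10.1985*h^3 + 6.8192*h^2 + 15.9742*h + 5.5499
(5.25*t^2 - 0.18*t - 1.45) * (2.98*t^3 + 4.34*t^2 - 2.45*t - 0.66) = 15.645*t^5 + 22.2486*t^4 - 17.9647*t^3 - 9.317*t^2 + 3.6713*t + 0.957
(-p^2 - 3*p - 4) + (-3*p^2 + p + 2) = -4*p^2 - 2*p - 2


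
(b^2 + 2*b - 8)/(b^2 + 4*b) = (b - 2)/b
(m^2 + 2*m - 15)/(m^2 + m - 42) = (m^2 + 2*m - 15)/(m^2 + m - 42)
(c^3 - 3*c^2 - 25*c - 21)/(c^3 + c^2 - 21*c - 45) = (c^2 - 6*c - 7)/(c^2 - 2*c - 15)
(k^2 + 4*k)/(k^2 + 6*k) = (k + 4)/(k + 6)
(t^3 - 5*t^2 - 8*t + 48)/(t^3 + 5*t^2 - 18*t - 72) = (t - 4)/(t + 6)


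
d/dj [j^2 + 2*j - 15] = 2*j + 2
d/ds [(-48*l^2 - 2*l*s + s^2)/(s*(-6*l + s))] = 4*l*(-72*l^2 + 24*l*s - s^2)/(s^2*(36*l^2 - 12*l*s + s^2))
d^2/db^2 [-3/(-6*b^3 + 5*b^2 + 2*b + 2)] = 6*((5 - 18*b)*(-6*b^3 + 5*b^2 + 2*b + 2) - 4*(-9*b^2 + 5*b + 1)^2)/(-6*b^3 + 5*b^2 + 2*b + 2)^3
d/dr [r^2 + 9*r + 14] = 2*r + 9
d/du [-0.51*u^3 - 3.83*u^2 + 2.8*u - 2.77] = -1.53*u^2 - 7.66*u + 2.8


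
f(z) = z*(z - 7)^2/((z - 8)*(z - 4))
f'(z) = -z*(z - 7)^2/((z - 8)*(z - 4)^2) + z*(2*z - 14)/((z - 8)*(z - 4)) - z*(z - 7)^2/((z - 8)^2*(z - 4)) + (z - 7)^2/((z - 8)*(z - 4))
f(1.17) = 2.06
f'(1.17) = 2.08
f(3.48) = 18.35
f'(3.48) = 34.19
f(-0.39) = -0.58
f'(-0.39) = 1.44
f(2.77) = 7.70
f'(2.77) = 6.88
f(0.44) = 0.70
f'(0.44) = 1.68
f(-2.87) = -3.74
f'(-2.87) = 1.17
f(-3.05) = -3.95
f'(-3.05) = 1.16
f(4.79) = -9.23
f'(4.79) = 15.23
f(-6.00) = -7.24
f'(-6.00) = 1.08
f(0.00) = 0.00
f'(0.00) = 1.53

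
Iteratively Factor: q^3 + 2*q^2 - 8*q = (q - 2)*(q^2 + 4*q) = (q - 2)*(q + 4)*(q)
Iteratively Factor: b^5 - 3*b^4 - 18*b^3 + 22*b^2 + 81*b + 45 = (b + 3)*(b^4 - 6*b^3 + 22*b + 15) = (b + 1)*(b + 3)*(b^3 - 7*b^2 + 7*b + 15) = (b + 1)^2*(b + 3)*(b^2 - 8*b + 15) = (b - 3)*(b + 1)^2*(b + 3)*(b - 5)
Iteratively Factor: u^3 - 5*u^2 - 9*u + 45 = (u - 3)*(u^2 - 2*u - 15) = (u - 5)*(u - 3)*(u + 3)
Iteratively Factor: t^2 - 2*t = (t)*(t - 2)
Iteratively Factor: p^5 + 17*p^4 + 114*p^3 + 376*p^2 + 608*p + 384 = (p + 3)*(p^4 + 14*p^3 + 72*p^2 + 160*p + 128) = (p + 3)*(p + 4)*(p^3 + 10*p^2 + 32*p + 32) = (p + 2)*(p + 3)*(p + 4)*(p^2 + 8*p + 16) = (p + 2)*(p + 3)*(p + 4)^2*(p + 4)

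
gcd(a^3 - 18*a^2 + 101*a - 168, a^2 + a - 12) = a - 3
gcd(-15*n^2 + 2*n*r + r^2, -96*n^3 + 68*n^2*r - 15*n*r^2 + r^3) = -3*n + r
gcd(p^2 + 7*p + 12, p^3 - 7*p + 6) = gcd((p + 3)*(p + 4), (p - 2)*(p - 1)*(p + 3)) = p + 3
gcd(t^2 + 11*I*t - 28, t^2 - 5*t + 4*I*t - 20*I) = t + 4*I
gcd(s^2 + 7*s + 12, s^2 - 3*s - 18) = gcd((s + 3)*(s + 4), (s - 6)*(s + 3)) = s + 3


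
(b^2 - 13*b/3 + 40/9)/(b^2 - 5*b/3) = (b - 8/3)/b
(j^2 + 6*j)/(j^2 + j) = (j + 6)/(j + 1)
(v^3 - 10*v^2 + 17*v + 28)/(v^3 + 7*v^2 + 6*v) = (v^2 - 11*v + 28)/(v*(v + 6))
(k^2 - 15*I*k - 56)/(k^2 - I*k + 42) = (k - 8*I)/(k + 6*I)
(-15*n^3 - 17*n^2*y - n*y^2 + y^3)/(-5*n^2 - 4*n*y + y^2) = 3*n + y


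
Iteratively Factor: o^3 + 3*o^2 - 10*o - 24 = (o + 2)*(o^2 + o - 12) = (o - 3)*(o + 2)*(o + 4)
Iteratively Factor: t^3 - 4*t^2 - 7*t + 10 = (t - 1)*(t^2 - 3*t - 10) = (t - 1)*(t + 2)*(t - 5)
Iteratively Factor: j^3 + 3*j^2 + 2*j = (j)*(j^2 + 3*j + 2) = j*(j + 1)*(j + 2)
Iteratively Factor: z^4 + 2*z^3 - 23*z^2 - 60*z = (z - 5)*(z^3 + 7*z^2 + 12*z) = (z - 5)*(z + 4)*(z^2 + 3*z) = z*(z - 5)*(z + 4)*(z + 3)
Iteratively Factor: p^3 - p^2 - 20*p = (p - 5)*(p^2 + 4*p) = (p - 5)*(p + 4)*(p)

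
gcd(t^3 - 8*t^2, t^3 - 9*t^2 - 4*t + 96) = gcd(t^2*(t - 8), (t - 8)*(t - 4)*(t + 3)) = t - 8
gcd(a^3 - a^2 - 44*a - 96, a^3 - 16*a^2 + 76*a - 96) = a - 8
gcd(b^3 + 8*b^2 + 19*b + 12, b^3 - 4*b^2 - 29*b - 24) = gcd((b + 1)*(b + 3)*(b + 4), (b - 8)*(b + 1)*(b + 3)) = b^2 + 4*b + 3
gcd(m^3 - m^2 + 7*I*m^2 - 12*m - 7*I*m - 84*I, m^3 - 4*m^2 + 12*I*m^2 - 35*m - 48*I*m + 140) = m^2 + m*(-4 + 7*I) - 28*I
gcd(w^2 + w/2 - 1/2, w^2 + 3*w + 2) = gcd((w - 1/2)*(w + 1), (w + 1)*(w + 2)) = w + 1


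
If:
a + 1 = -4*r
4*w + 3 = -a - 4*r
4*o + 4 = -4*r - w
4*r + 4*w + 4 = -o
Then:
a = 1/2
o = -1/2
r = -3/8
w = -1/2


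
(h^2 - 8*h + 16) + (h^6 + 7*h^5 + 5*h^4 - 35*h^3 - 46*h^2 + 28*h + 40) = h^6 + 7*h^5 + 5*h^4 - 35*h^3 - 45*h^2 + 20*h + 56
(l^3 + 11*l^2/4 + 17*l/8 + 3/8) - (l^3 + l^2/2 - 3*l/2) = 9*l^2/4 + 29*l/8 + 3/8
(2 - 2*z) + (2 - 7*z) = 4 - 9*z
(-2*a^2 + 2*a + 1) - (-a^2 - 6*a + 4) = -a^2 + 8*a - 3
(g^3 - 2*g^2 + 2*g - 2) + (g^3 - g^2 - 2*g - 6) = 2*g^3 - 3*g^2 - 8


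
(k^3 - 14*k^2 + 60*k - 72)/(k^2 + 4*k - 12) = (k^2 - 12*k + 36)/(k + 6)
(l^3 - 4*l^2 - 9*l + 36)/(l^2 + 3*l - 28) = (l^2 - 9)/(l + 7)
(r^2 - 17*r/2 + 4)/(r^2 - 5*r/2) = (2*r^2 - 17*r + 8)/(r*(2*r - 5))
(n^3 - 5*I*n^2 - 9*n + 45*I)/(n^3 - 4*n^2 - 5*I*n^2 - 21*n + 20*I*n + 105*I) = (n - 3)/(n - 7)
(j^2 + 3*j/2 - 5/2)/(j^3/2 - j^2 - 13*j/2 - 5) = (-2*j^2 - 3*j + 5)/(-j^3 + 2*j^2 + 13*j + 10)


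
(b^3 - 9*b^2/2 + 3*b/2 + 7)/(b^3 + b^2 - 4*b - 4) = (b - 7/2)/(b + 2)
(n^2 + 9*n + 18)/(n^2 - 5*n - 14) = (n^2 + 9*n + 18)/(n^2 - 5*n - 14)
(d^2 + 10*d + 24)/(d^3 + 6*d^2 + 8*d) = (d + 6)/(d*(d + 2))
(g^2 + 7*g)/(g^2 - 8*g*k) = (g + 7)/(g - 8*k)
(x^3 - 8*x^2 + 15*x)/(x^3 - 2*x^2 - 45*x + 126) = x*(x - 5)/(x^2 + x - 42)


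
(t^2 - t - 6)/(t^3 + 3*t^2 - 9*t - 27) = (t + 2)/(t^2 + 6*t + 9)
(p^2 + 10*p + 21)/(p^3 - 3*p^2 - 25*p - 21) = (p + 7)/(p^2 - 6*p - 7)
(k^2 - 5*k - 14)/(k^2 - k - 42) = (k + 2)/(k + 6)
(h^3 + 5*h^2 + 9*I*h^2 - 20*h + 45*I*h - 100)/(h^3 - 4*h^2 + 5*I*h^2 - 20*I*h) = (h^2 + h*(5 + 4*I) + 20*I)/(h*(h - 4))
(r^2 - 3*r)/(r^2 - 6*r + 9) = r/(r - 3)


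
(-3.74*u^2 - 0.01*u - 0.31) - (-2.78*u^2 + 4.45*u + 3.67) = -0.96*u^2 - 4.46*u - 3.98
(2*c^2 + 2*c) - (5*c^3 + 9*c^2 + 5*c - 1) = -5*c^3 - 7*c^2 - 3*c + 1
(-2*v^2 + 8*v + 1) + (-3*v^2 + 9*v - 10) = -5*v^2 + 17*v - 9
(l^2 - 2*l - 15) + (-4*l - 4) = l^2 - 6*l - 19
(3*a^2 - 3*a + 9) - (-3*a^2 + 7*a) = 6*a^2 - 10*a + 9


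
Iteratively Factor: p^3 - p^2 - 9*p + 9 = (p - 1)*(p^2 - 9) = (p - 3)*(p - 1)*(p + 3)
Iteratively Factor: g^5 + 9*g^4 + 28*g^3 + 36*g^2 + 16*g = (g + 1)*(g^4 + 8*g^3 + 20*g^2 + 16*g) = (g + 1)*(g + 2)*(g^3 + 6*g^2 + 8*g) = g*(g + 1)*(g + 2)*(g^2 + 6*g + 8) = g*(g + 1)*(g + 2)*(g + 4)*(g + 2)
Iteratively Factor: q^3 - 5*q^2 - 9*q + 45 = (q - 5)*(q^2 - 9) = (q - 5)*(q + 3)*(q - 3)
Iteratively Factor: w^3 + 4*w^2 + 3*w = (w)*(w^2 + 4*w + 3) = w*(w + 3)*(w + 1)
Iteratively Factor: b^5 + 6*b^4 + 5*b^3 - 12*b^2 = (b + 3)*(b^4 + 3*b^3 - 4*b^2) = b*(b + 3)*(b^3 + 3*b^2 - 4*b) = b*(b + 3)*(b + 4)*(b^2 - b) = b*(b - 1)*(b + 3)*(b + 4)*(b)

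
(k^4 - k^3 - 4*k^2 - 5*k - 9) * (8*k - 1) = 8*k^5 - 9*k^4 - 31*k^3 - 36*k^2 - 67*k + 9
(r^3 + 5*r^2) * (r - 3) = r^4 + 2*r^3 - 15*r^2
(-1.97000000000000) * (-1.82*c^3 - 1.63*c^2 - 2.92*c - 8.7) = 3.5854*c^3 + 3.2111*c^2 + 5.7524*c + 17.139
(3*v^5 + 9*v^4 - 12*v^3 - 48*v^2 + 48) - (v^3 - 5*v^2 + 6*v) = 3*v^5 + 9*v^4 - 13*v^3 - 43*v^2 - 6*v + 48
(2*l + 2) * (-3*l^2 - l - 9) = -6*l^3 - 8*l^2 - 20*l - 18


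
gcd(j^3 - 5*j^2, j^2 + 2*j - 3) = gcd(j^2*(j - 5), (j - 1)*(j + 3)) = 1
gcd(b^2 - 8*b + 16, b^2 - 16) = b - 4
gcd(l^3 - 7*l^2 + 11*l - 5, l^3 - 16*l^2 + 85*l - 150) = l - 5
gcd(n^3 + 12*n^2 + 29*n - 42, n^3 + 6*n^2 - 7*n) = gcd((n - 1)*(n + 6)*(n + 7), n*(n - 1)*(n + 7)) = n^2 + 6*n - 7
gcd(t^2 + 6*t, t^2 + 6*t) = t^2 + 6*t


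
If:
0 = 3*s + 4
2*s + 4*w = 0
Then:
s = -4/3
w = 2/3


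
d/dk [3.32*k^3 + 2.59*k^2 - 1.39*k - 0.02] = 9.96*k^2 + 5.18*k - 1.39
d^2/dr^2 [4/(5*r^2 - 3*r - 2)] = 8*(25*r^2 - 15*r - (10*r - 3)^2 - 10)/(-5*r^2 + 3*r + 2)^3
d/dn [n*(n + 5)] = 2*n + 5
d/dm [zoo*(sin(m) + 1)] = zoo*cos(m)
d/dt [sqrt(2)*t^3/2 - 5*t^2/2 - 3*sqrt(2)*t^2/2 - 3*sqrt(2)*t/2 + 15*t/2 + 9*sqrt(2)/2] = 3*sqrt(2)*t^2/2 - 5*t - 3*sqrt(2)*t - 3*sqrt(2)/2 + 15/2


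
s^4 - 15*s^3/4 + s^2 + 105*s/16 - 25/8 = (s - 5/2)*(s - 2)*(s - 1/2)*(s + 5/4)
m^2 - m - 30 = (m - 6)*(m + 5)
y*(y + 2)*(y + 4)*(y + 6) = y^4 + 12*y^3 + 44*y^2 + 48*y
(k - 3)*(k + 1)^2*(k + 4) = k^4 + 3*k^3 - 9*k^2 - 23*k - 12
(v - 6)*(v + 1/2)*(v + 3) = v^3 - 5*v^2/2 - 39*v/2 - 9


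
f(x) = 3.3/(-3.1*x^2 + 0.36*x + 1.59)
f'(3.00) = 0.09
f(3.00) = -0.13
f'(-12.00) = -0.00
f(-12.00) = -0.01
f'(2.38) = 0.21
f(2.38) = -0.22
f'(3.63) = 0.05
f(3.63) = -0.09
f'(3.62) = 0.05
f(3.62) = -0.09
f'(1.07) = 8.36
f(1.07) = -2.10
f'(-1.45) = -1.04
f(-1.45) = -0.61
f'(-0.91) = -11.64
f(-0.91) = -2.53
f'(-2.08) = -0.28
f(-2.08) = -0.26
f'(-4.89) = -0.02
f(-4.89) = -0.04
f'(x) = 3.3*(6.2*x - 0.36)/(-3.1*x^2 + 0.36*x + 1.59)^2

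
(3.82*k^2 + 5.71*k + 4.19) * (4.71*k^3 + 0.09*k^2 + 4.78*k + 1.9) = 17.9922*k^5 + 27.2379*k^4 + 38.5084*k^3 + 34.9289*k^2 + 30.8772*k + 7.961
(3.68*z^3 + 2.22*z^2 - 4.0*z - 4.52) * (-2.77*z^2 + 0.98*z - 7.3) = -10.1936*z^5 - 2.543*z^4 - 13.6084*z^3 - 7.6056*z^2 + 24.7704*z + 32.996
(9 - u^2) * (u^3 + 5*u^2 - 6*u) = -u^5 - 5*u^4 + 15*u^3 + 45*u^2 - 54*u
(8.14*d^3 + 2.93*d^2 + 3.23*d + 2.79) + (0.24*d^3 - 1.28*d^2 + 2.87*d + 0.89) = 8.38*d^3 + 1.65*d^2 + 6.1*d + 3.68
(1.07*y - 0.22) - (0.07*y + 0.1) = 1.0*y - 0.32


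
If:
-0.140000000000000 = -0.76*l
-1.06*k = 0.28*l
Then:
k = -0.05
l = 0.18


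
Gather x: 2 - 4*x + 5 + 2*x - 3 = 4 - 2*x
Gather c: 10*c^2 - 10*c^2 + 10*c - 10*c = 0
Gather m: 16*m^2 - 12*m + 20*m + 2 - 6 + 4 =16*m^2 + 8*m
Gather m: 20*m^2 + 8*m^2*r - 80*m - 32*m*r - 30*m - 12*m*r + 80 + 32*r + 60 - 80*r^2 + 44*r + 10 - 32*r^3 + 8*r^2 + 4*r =m^2*(8*r + 20) + m*(-44*r - 110) - 32*r^3 - 72*r^2 + 80*r + 150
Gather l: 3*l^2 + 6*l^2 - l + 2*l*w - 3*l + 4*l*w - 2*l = 9*l^2 + l*(6*w - 6)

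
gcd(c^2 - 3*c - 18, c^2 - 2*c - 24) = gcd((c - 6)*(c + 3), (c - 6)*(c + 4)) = c - 6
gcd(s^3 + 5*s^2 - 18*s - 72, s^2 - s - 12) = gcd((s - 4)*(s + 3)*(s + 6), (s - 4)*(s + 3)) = s^2 - s - 12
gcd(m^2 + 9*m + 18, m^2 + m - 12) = 1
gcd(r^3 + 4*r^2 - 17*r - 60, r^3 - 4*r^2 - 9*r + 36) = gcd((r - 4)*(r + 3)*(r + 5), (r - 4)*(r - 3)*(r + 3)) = r^2 - r - 12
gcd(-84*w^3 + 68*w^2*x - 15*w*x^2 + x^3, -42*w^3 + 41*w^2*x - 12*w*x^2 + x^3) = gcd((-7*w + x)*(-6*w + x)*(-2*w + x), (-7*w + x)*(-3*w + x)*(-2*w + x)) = 14*w^2 - 9*w*x + x^2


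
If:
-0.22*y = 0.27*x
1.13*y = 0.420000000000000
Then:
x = -0.30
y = 0.37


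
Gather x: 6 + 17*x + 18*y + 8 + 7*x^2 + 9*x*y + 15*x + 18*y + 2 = 7*x^2 + x*(9*y + 32) + 36*y + 16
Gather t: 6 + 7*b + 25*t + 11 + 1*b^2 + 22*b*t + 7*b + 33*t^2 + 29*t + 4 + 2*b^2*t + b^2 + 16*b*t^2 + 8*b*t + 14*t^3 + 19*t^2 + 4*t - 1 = 2*b^2 + 14*b + 14*t^3 + t^2*(16*b + 52) + t*(2*b^2 + 30*b + 58) + 20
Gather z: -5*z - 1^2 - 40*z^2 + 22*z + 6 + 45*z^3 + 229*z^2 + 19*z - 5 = 45*z^3 + 189*z^2 + 36*z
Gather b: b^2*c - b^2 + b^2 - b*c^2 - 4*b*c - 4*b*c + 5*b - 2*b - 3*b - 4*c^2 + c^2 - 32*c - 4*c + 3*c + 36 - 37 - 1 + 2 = b^2*c + b*(-c^2 - 8*c) - 3*c^2 - 33*c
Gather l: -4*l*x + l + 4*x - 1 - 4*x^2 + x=l*(1 - 4*x) - 4*x^2 + 5*x - 1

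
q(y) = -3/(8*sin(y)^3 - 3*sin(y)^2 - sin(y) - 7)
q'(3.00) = 0.08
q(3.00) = 0.42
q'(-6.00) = -0.04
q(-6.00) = 0.41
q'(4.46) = -0.08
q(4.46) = 0.19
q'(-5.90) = 0.01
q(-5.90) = 0.41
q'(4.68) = -0.01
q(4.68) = 0.18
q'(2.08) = -0.75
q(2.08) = 0.62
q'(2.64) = -0.08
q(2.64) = 0.41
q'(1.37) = 0.87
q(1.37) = 0.90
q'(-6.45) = 0.04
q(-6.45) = 0.43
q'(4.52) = -0.06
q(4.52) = 0.18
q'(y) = -3*(-24*sin(y)^2*cos(y) + 6*sin(y)*cos(y) + cos(y))/(8*sin(y)^3 - 3*sin(y)^2 - sin(y) - 7)^2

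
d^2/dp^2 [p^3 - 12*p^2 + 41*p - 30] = 6*p - 24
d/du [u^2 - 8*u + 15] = 2*u - 8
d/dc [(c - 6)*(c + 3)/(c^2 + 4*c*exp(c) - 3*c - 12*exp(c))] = (-(c - 6)*(c + 3)*(4*c*exp(c) + 2*c - 8*exp(c) - 3) + (2*c - 3)*(c^2 + 4*c*exp(c) - 3*c - 12*exp(c)))/(c^2 + 4*c*exp(c) - 3*c - 12*exp(c))^2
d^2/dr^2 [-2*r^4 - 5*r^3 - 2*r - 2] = 6*r*(-4*r - 5)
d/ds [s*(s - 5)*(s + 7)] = 3*s^2 + 4*s - 35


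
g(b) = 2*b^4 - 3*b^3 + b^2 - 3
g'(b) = 8*b^3 - 9*b^2 + 2*b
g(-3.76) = 570.35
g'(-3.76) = -560.02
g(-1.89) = 46.35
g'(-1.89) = -89.94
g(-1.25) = 9.30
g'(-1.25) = -32.19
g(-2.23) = 84.70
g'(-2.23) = -137.93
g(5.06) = 945.03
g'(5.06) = 816.12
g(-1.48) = 18.51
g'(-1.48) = -48.61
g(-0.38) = -2.65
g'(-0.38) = -2.50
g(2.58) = 40.75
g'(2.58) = 82.64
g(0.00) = -3.00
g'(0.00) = 0.00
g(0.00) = -3.00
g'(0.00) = 0.00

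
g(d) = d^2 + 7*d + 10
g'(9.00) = 25.00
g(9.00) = 154.00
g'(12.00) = 31.00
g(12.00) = 238.00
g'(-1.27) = 4.46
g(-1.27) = 2.72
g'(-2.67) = 1.66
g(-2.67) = -1.56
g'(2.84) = 12.68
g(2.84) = 37.95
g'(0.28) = 7.56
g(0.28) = 12.04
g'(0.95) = 8.90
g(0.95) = 17.55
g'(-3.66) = -0.32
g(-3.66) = -2.22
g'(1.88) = 10.76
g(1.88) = 26.69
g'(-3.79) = -0.58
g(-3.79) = -2.17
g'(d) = 2*d + 7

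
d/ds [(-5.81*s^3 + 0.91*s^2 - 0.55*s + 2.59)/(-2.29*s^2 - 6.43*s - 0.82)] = (13.3049*s^4 + 74.7166*s^3 + 7.1818*s^2 + 10.3698*s + 17.1047)/(5.2441*s^4 + 29.4494*s^3 + 45.1005*s^2 + 10.5452*s + 0.6724)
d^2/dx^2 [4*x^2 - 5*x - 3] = 8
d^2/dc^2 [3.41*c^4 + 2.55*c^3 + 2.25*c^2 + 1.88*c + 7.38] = 40.92*c^2 + 15.3*c + 4.5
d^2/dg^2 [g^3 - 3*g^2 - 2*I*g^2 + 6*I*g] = 6*g - 6 - 4*I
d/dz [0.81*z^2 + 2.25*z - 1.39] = 1.62*z + 2.25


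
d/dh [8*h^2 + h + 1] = 16*h + 1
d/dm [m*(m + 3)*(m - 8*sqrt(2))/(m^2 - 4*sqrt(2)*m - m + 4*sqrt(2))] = (m*(m + 3)*(m - 8*sqrt(2))*(-2*m + 1 + 4*sqrt(2)) + (m*(m + 3) + m*(m - 8*sqrt(2)) + (m + 3)*(m - 8*sqrt(2)))*(m^2 - 4*sqrt(2)*m - m + 4*sqrt(2)))/(m^2 - 4*sqrt(2)*m - m + 4*sqrt(2))^2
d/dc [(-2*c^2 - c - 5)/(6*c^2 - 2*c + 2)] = (5*c^2 + 26*c - 6)/(2*(9*c^4 - 6*c^3 + 7*c^2 - 2*c + 1))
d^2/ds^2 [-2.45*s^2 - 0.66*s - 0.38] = -4.90000000000000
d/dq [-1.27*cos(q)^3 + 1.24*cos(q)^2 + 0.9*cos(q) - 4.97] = (3.81*cos(q)^2 - 2.48*cos(q) - 0.9)*sin(q)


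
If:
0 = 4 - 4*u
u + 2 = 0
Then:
No Solution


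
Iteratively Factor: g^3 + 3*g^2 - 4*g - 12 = (g - 2)*(g^2 + 5*g + 6) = (g - 2)*(g + 3)*(g + 2)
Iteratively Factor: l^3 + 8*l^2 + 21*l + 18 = (l + 2)*(l^2 + 6*l + 9) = (l + 2)*(l + 3)*(l + 3)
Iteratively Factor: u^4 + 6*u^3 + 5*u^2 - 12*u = (u + 3)*(u^3 + 3*u^2 - 4*u) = u*(u + 3)*(u^2 + 3*u - 4) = u*(u - 1)*(u + 3)*(u + 4)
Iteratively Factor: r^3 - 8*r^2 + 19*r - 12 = (r - 1)*(r^2 - 7*r + 12) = (r - 3)*(r - 1)*(r - 4)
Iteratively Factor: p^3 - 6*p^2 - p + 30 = (p - 5)*(p^2 - p - 6) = (p - 5)*(p - 3)*(p + 2)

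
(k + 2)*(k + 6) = k^2 + 8*k + 12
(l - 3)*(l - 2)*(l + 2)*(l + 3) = l^4 - 13*l^2 + 36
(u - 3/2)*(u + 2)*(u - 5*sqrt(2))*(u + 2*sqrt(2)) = u^4 - 3*sqrt(2)*u^3 + u^3/2 - 23*u^2 - 3*sqrt(2)*u^2/2 - 10*u + 9*sqrt(2)*u + 60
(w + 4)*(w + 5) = w^2 + 9*w + 20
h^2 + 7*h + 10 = (h + 2)*(h + 5)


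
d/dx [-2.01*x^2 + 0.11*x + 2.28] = 0.11 - 4.02*x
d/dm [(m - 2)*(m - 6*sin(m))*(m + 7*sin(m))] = (2 - m)*(m + 7*sin(m))*(6*cos(m) - 1) + (m - 2)*(m - 6*sin(m))*(7*cos(m) + 1) + (m - 6*sin(m))*(m + 7*sin(m))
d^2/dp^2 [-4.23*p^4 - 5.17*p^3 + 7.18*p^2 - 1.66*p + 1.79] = -50.76*p^2 - 31.02*p + 14.36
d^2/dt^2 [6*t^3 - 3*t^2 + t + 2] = 36*t - 6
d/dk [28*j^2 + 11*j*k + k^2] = 11*j + 2*k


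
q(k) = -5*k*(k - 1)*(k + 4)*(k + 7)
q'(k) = -5*k*(k - 1)*(k + 4) - 5*k*(k - 1)*(k + 7) - 5*k*(k + 4)*(k + 7) - 5*(k - 1)*(k + 4)*(k + 7) = -20*k^3 - 150*k^2 - 170*k + 140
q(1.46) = -155.11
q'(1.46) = -490.18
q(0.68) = 39.11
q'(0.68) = -51.25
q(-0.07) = -10.20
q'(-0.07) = 151.17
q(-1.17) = -209.45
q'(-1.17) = 165.60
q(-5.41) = 388.72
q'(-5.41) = -163.71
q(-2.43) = -299.01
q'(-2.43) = -45.66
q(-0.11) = -16.36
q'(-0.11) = 156.91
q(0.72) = 36.73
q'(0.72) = -67.62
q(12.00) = -200640.00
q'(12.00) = -58060.00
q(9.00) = -74880.00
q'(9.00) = -28120.00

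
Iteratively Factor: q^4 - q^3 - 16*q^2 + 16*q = (q + 4)*(q^3 - 5*q^2 + 4*q) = (q - 4)*(q + 4)*(q^2 - q) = q*(q - 4)*(q + 4)*(q - 1)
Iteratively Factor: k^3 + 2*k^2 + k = (k)*(k^2 + 2*k + 1) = k*(k + 1)*(k + 1)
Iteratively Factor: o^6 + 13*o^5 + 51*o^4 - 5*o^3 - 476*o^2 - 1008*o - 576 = (o + 4)*(o^5 + 9*o^4 + 15*o^3 - 65*o^2 - 216*o - 144) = (o + 1)*(o + 4)*(o^4 + 8*o^3 + 7*o^2 - 72*o - 144) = (o + 1)*(o + 4)^2*(o^3 + 4*o^2 - 9*o - 36) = (o + 1)*(o + 4)^3*(o^2 - 9) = (o + 1)*(o + 3)*(o + 4)^3*(o - 3)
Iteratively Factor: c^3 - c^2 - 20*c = (c + 4)*(c^2 - 5*c) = (c - 5)*(c + 4)*(c)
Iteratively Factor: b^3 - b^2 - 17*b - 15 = (b + 1)*(b^2 - 2*b - 15) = (b - 5)*(b + 1)*(b + 3)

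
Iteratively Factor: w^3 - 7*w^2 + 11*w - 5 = (w - 5)*(w^2 - 2*w + 1) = (w - 5)*(w - 1)*(w - 1)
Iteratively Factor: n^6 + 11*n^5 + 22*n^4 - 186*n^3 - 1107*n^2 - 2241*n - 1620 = (n + 3)*(n^5 + 8*n^4 - 2*n^3 - 180*n^2 - 567*n - 540) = (n + 3)^2*(n^4 + 5*n^3 - 17*n^2 - 129*n - 180) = (n - 5)*(n + 3)^2*(n^3 + 10*n^2 + 33*n + 36) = (n - 5)*(n + 3)^3*(n^2 + 7*n + 12) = (n - 5)*(n + 3)^3*(n + 4)*(n + 3)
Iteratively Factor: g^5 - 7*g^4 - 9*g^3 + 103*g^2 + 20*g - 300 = (g - 2)*(g^4 - 5*g^3 - 19*g^2 + 65*g + 150) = (g - 5)*(g - 2)*(g^3 - 19*g - 30) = (g - 5)*(g - 2)*(g + 3)*(g^2 - 3*g - 10) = (g - 5)*(g - 2)*(g + 2)*(g + 3)*(g - 5)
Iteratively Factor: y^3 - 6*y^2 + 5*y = (y - 5)*(y^2 - y) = (y - 5)*(y - 1)*(y)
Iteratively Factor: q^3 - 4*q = (q + 2)*(q^2 - 2*q) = (q - 2)*(q + 2)*(q)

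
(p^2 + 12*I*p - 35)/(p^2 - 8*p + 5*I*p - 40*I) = (p + 7*I)/(p - 8)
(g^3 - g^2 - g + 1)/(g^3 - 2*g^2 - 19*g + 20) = (g^2 - 1)/(g^2 - g - 20)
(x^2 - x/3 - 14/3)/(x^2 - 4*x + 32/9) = 3*(3*x^2 - x - 14)/(9*x^2 - 36*x + 32)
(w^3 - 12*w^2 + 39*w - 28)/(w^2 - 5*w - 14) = (w^2 - 5*w + 4)/(w + 2)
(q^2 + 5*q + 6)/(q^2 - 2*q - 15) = (q + 2)/(q - 5)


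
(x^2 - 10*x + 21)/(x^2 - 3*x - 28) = (x - 3)/(x + 4)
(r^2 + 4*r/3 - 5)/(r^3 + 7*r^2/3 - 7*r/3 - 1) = (3*r - 5)/(3*r^2 - 2*r - 1)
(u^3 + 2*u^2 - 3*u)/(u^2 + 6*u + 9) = u*(u - 1)/(u + 3)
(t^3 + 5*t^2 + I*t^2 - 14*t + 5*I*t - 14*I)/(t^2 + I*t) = t + 5 - 14/t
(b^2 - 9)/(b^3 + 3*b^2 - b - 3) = (b - 3)/(b^2 - 1)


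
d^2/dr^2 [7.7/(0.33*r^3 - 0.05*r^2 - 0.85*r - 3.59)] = ((0.77 - 15.246*r)*(-0.33*r^3 + 0.05*r^2 + 0.85*r + 3.59) - 7.7*(-1.98*r^2 + 0.2*r + 1.7)*(-0.99*r^2 + 0.1*r + 0.85))/(-0.33*r^3 + 0.05*r^2 + 0.85*r + 3.59)^3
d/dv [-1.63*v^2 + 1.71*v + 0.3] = 1.71 - 3.26*v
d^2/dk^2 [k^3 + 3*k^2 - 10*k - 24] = 6*k + 6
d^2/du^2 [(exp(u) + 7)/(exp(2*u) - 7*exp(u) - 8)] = (exp(4*u) + 35*exp(3*u) - 99*exp(2*u) + 511*exp(u) - 328)*exp(u)/(exp(6*u) - 21*exp(5*u) + 123*exp(4*u) - 7*exp(3*u) - 984*exp(2*u) - 1344*exp(u) - 512)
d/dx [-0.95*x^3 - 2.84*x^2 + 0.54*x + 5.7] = -2.85*x^2 - 5.68*x + 0.54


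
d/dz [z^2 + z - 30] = 2*z + 1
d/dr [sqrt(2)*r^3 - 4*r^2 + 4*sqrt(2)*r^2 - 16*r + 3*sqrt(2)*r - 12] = 3*sqrt(2)*r^2 - 8*r + 8*sqrt(2)*r - 16 + 3*sqrt(2)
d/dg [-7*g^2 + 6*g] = 6 - 14*g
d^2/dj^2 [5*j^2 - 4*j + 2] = 10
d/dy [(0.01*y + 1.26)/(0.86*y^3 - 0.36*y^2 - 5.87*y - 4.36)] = (-0.0172*y^3 - 3.2472*y^2 + 0.9072*y + 7.3526)/(0.7396*y^6 - 0.6192*y^5 - 9.9668*y^4 - 3.2728*y^3 + 37.5961*y^2 + 51.1864*y + 19.0096)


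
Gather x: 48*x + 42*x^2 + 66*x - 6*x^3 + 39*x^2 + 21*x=-6*x^3 + 81*x^2 + 135*x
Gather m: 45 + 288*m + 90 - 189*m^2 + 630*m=-189*m^2 + 918*m + 135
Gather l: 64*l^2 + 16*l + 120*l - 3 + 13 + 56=64*l^2 + 136*l + 66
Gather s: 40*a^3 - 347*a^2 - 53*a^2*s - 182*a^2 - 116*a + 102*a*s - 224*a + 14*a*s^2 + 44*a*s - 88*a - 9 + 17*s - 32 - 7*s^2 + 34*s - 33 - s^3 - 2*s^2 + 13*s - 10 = 40*a^3 - 529*a^2 - 428*a - s^3 + s^2*(14*a - 9) + s*(-53*a^2 + 146*a + 64) - 84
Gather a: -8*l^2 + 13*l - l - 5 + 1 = -8*l^2 + 12*l - 4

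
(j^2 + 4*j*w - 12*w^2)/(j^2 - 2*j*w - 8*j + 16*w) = (j + 6*w)/(j - 8)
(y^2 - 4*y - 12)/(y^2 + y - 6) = (y^2 - 4*y - 12)/(y^2 + y - 6)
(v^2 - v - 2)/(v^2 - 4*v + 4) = (v + 1)/(v - 2)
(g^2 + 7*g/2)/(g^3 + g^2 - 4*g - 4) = g*(2*g + 7)/(2*(g^3 + g^2 - 4*g - 4))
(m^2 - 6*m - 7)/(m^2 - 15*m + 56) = (m + 1)/(m - 8)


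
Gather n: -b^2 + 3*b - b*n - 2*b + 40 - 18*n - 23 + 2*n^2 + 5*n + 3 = -b^2 + b + 2*n^2 + n*(-b - 13) + 20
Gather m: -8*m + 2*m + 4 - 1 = 3 - 6*m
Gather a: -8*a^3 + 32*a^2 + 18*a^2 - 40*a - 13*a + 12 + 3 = -8*a^3 + 50*a^2 - 53*a + 15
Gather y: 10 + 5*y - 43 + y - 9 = 6*y - 42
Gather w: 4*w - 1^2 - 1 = 4*w - 2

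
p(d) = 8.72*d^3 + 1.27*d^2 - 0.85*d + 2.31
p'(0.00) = -0.85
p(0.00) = 2.31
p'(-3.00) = 226.97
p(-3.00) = -219.15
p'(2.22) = 133.72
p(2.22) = 102.09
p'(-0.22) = -0.14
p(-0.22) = 2.47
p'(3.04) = 248.63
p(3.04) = 256.45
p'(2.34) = 148.34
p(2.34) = 119.00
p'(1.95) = 103.58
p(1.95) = 70.14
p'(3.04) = 248.63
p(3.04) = 256.45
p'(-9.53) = 2350.82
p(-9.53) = -7421.61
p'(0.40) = 4.35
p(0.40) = 2.73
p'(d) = 26.16*d^2 + 2.54*d - 0.85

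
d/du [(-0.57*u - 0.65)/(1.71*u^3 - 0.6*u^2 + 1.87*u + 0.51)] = (1.9494*u^3 + 2.9925*u^2 - 0.78*u + 0.9248)/(2.9241*u^6 - 2.052*u^5 + 6.7554*u^4 - 0.4998*u^3 + 2.8849*u^2 + 1.9074*u + 0.2601)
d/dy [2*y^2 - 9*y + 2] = 4*y - 9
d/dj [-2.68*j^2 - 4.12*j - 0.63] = -5.36*j - 4.12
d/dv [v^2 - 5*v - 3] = 2*v - 5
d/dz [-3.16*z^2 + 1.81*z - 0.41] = 1.81 - 6.32*z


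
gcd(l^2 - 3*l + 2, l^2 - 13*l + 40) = 1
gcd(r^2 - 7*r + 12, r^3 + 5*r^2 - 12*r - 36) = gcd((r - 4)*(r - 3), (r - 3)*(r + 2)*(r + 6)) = r - 3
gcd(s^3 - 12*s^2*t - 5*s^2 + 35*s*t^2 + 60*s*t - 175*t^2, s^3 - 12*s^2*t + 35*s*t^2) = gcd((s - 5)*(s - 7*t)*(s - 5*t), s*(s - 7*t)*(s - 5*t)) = s^2 - 12*s*t + 35*t^2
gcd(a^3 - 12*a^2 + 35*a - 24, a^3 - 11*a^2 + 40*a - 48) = a - 3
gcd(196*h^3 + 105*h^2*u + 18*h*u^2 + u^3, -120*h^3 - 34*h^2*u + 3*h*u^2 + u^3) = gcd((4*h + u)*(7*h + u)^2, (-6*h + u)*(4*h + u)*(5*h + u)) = 4*h + u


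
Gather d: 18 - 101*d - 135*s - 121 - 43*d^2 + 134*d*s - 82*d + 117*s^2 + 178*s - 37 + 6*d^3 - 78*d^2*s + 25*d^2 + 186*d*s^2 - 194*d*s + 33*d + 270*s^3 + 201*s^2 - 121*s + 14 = 6*d^3 + d^2*(-78*s - 18) + d*(186*s^2 - 60*s - 150) + 270*s^3 + 318*s^2 - 78*s - 126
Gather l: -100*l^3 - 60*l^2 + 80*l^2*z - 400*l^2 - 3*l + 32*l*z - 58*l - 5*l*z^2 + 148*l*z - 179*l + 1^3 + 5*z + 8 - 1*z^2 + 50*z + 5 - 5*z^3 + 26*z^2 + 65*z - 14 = -100*l^3 + l^2*(80*z - 460) + l*(-5*z^2 + 180*z - 240) - 5*z^3 + 25*z^2 + 120*z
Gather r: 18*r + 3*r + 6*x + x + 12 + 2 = 21*r + 7*x + 14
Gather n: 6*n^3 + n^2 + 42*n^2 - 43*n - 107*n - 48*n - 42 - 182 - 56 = 6*n^3 + 43*n^2 - 198*n - 280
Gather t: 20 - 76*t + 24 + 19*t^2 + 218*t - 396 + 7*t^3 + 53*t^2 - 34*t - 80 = 7*t^3 + 72*t^2 + 108*t - 432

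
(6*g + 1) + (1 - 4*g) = 2*g + 2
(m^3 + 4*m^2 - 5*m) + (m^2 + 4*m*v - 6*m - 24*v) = m^3 + 5*m^2 + 4*m*v - 11*m - 24*v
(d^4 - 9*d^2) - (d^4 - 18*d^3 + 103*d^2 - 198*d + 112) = 18*d^3 - 112*d^2 + 198*d - 112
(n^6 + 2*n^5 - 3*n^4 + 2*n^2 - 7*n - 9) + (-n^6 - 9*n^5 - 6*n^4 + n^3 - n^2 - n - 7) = -7*n^5 - 9*n^4 + n^3 + n^2 - 8*n - 16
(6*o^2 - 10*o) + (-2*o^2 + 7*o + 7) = 4*o^2 - 3*o + 7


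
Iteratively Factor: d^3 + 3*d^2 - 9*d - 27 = (d + 3)*(d^2 - 9) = (d + 3)^2*(d - 3)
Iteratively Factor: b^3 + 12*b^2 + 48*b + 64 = (b + 4)*(b^2 + 8*b + 16) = (b + 4)^2*(b + 4)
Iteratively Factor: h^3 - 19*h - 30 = (h - 5)*(h^2 + 5*h + 6) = (h - 5)*(h + 3)*(h + 2)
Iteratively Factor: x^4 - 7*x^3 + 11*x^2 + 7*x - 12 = (x - 4)*(x^3 - 3*x^2 - x + 3) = (x - 4)*(x + 1)*(x^2 - 4*x + 3) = (x - 4)*(x - 1)*(x + 1)*(x - 3)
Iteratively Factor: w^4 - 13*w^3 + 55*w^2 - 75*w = (w - 5)*(w^3 - 8*w^2 + 15*w) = (w - 5)^2*(w^2 - 3*w) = w*(w - 5)^2*(w - 3)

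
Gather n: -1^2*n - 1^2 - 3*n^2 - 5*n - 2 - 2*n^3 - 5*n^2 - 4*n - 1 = -2*n^3 - 8*n^2 - 10*n - 4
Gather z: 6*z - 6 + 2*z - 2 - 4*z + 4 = 4*z - 4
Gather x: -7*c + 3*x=-7*c + 3*x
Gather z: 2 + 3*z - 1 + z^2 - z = z^2 + 2*z + 1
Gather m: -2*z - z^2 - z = -z^2 - 3*z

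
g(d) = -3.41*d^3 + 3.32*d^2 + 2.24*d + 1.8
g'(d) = -10.23*d^2 + 6.64*d + 2.24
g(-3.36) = 161.11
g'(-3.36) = -135.56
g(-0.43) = 1.72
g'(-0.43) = -2.51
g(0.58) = 3.55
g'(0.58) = 2.65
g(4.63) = -255.11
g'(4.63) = -186.32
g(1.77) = -2.74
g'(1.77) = -18.06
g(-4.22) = 307.74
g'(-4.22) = -207.96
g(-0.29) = 1.51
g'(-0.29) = -0.55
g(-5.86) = 788.88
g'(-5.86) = -387.96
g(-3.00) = 117.03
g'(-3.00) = -109.75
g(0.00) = 1.80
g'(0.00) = 2.24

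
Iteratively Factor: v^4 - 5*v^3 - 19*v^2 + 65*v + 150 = (v - 5)*(v^3 - 19*v - 30) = (v - 5)^2*(v^2 + 5*v + 6) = (v - 5)^2*(v + 3)*(v + 2)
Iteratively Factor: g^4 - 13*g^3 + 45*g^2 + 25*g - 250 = (g + 2)*(g^3 - 15*g^2 + 75*g - 125) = (g - 5)*(g + 2)*(g^2 - 10*g + 25) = (g - 5)^2*(g + 2)*(g - 5)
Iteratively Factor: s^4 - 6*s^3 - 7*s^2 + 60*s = (s + 3)*(s^3 - 9*s^2 + 20*s) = (s - 4)*(s + 3)*(s^2 - 5*s) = s*(s - 4)*(s + 3)*(s - 5)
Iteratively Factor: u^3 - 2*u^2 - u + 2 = (u - 1)*(u^2 - u - 2) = (u - 1)*(u + 1)*(u - 2)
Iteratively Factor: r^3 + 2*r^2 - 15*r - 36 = (r + 3)*(r^2 - r - 12) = (r - 4)*(r + 3)*(r + 3)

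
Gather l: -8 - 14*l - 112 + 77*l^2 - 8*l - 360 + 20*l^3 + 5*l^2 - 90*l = 20*l^3 + 82*l^2 - 112*l - 480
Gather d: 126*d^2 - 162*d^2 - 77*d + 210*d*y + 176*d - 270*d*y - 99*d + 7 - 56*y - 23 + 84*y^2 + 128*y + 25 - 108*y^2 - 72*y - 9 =-36*d^2 - 60*d*y - 24*y^2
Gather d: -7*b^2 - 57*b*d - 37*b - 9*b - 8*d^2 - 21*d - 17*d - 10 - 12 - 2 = -7*b^2 - 46*b - 8*d^2 + d*(-57*b - 38) - 24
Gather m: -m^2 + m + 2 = -m^2 + m + 2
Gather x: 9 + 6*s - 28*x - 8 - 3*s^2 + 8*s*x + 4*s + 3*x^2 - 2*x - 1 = -3*s^2 + 10*s + 3*x^2 + x*(8*s - 30)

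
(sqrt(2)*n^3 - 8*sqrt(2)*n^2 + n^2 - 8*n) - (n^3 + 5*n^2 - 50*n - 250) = -n^3 + sqrt(2)*n^3 - 8*sqrt(2)*n^2 - 4*n^2 + 42*n + 250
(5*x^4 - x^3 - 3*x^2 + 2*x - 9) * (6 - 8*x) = -40*x^5 + 38*x^4 + 18*x^3 - 34*x^2 + 84*x - 54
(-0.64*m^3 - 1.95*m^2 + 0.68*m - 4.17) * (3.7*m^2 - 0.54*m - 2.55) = -2.368*m^5 - 6.8694*m^4 + 5.201*m^3 - 10.8237*m^2 + 0.5178*m + 10.6335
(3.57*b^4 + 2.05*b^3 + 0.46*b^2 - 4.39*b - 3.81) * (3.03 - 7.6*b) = -27.132*b^5 - 4.7629*b^4 + 2.7155*b^3 + 34.7578*b^2 + 15.6543*b - 11.5443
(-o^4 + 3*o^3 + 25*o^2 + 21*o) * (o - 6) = -o^5 + 9*o^4 + 7*o^3 - 129*o^2 - 126*o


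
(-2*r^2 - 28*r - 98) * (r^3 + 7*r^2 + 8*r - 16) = -2*r^5 - 42*r^4 - 310*r^3 - 878*r^2 - 336*r + 1568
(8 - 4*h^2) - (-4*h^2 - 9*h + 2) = 9*h + 6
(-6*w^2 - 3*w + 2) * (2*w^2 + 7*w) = -12*w^4 - 48*w^3 - 17*w^2 + 14*w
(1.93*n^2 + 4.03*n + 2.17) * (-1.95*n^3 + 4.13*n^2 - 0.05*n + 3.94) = -3.7635*n^5 + 0.112399999999999*n^4 + 12.3159*n^3 + 16.3648*n^2 + 15.7697*n + 8.5498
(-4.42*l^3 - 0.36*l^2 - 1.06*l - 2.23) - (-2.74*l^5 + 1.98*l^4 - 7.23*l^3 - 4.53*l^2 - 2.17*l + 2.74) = 2.74*l^5 - 1.98*l^4 + 2.81*l^3 + 4.17*l^2 + 1.11*l - 4.97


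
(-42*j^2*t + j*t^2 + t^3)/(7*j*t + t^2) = -6*j + t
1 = 1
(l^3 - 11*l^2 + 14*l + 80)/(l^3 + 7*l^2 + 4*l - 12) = (l^2 - 13*l + 40)/(l^2 + 5*l - 6)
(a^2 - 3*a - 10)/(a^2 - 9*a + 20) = (a + 2)/(a - 4)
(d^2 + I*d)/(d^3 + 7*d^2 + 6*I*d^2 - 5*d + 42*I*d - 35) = d/(d^2 + d*(7 + 5*I) + 35*I)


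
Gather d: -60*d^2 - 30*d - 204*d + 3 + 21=-60*d^2 - 234*d + 24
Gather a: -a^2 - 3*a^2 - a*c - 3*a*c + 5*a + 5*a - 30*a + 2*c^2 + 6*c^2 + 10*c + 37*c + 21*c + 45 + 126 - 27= -4*a^2 + a*(-4*c - 20) + 8*c^2 + 68*c + 144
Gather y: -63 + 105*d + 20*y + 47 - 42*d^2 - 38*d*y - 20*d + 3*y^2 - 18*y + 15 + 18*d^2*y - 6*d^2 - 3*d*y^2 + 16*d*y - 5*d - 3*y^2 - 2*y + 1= -48*d^2 - 3*d*y^2 + 80*d + y*(18*d^2 - 22*d)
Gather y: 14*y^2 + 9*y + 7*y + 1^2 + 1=14*y^2 + 16*y + 2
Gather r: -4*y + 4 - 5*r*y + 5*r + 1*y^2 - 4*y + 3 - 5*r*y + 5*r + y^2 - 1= r*(10 - 10*y) + 2*y^2 - 8*y + 6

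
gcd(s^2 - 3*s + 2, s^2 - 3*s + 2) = s^2 - 3*s + 2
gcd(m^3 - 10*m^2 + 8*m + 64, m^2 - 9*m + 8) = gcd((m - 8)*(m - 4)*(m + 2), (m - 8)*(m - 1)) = m - 8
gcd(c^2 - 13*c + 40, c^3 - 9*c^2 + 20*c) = c - 5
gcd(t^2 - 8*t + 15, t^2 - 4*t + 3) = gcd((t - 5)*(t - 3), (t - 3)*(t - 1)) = t - 3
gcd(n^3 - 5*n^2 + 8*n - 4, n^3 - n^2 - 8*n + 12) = n^2 - 4*n + 4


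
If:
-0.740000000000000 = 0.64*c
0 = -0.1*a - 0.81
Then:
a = -8.10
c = -1.16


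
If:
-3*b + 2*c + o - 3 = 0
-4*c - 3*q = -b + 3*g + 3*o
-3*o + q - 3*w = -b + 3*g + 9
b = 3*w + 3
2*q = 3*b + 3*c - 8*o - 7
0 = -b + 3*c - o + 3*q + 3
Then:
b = 650/101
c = 829/101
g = -2906/303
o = 595/101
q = -515/101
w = 347/303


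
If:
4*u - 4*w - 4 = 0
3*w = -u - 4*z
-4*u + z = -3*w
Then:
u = -9/8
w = -17/8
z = 15/8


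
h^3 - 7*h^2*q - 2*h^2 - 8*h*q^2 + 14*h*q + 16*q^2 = (h - 2)*(h - 8*q)*(h + q)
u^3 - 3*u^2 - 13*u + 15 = (u - 5)*(u - 1)*(u + 3)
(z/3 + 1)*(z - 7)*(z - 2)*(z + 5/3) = z^4/3 - 13*z^3/9 - 23*z^2/3 + 61*z/9 + 70/3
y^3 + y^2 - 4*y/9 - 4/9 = (y - 2/3)*(y + 2/3)*(y + 1)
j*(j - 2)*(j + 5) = j^3 + 3*j^2 - 10*j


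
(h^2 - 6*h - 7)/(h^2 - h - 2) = (h - 7)/(h - 2)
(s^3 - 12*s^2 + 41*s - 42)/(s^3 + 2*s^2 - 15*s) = (s^2 - 9*s + 14)/(s*(s + 5))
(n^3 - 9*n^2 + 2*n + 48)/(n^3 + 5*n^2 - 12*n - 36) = (n - 8)/(n + 6)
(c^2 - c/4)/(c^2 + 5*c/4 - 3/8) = 2*c/(2*c + 3)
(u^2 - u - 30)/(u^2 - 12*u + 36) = (u + 5)/(u - 6)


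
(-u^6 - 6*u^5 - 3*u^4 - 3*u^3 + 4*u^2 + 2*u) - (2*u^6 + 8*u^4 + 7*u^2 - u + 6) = -3*u^6 - 6*u^5 - 11*u^4 - 3*u^3 - 3*u^2 + 3*u - 6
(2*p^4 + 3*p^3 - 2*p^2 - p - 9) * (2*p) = 4*p^5 + 6*p^4 - 4*p^3 - 2*p^2 - 18*p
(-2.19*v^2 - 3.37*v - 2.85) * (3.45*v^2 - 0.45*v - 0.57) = -7.5555*v^4 - 10.641*v^3 - 7.0677*v^2 + 3.2034*v + 1.6245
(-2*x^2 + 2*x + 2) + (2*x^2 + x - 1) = 3*x + 1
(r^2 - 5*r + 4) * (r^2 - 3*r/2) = r^4 - 13*r^3/2 + 23*r^2/2 - 6*r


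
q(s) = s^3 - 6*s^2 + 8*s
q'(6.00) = 44.00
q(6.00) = 48.00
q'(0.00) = 8.00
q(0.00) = 0.00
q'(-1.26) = 27.88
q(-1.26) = -21.61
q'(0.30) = 4.67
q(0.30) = 1.89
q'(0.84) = 0.04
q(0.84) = 3.08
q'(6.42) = 54.61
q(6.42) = 68.67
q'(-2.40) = 54.08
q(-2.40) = -67.58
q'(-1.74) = 37.96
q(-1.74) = -37.35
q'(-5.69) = 173.41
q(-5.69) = -424.00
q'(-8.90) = 352.43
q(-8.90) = -1251.43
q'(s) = 3*s^2 - 12*s + 8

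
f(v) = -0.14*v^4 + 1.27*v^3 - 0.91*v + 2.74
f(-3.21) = -51.21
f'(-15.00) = 2746.34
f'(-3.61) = 75.09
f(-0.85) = 2.66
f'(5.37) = 22.24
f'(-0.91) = 2.67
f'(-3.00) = 48.50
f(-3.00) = -40.16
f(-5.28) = -288.21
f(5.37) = 78.10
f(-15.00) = -11357.36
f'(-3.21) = 56.87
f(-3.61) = -77.50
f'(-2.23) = 24.25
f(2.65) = 17.06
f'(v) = -0.56*v^3 + 3.81*v^2 - 0.91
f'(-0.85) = 2.19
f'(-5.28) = 187.74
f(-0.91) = 2.52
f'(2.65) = 15.42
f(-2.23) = -12.78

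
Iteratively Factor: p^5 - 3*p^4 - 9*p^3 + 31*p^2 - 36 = (p + 3)*(p^4 - 6*p^3 + 9*p^2 + 4*p - 12) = (p - 2)*(p + 3)*(p^3 - 4*p^2 + p + 6) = (p - 3)*(p - 2)*(p + 3)*(p^2 - p - 2) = (p - 3)*(p - 2)^2*(p + 3)*(p + 1)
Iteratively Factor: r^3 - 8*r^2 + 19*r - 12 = (r - 3)*(r^2 - 5*r + 4) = (r - 3)*(r - 1)*(r - 4)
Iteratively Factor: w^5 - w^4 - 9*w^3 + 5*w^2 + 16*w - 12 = (w + 2)*(w^4 - 3*w^3 - 3*w^2 + 11*w - 6) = (w - 3)*(w + 2)*(w^3 - 3*w + 2) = (w - 3)*(w + 2)^2*(w^2 - 2*w + 1) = (w - 3)*(w - 1)*(w + 2)^2*(w - 1)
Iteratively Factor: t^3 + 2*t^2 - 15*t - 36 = (t - 4)*(t^2 + 6*t + 9) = (t - 4)*(t + 3)*(t + 3)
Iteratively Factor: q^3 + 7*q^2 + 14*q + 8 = (q + 1)*(q^2 + 6*q + 8) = (q + 1)*(q + 2)*(q + 4)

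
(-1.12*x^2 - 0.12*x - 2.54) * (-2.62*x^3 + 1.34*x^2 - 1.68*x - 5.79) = 2.9344*x^5 - 1.1864*x^4 + 8.3756*x^3 + 3.2828*x^2 + 4.962*x + 14.7066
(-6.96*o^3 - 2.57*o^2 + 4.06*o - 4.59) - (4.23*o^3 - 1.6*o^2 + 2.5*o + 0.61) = -11.19*o^3 - 0.97*o^2 + 1.56*o - 5.2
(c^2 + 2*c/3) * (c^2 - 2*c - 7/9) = c^4 - 4*c^3/3 - 19*c^2/9 - 14*c/27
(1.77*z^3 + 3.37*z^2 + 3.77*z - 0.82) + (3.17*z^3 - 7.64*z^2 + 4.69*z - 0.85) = 4.94*z^3 - 4.27*z^2 + 8.46*z - 1.67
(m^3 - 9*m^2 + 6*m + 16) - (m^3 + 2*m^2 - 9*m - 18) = -11*m^2 + 15*m + 34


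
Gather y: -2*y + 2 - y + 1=3 - 3*y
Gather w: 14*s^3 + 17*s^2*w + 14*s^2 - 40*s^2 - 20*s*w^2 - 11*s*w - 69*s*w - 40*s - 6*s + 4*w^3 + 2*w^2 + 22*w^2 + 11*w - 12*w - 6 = 14*s^3 - 26*s^2 - 46*s + 4*w^3 + w^2*(24 - 20*s) + w*(17*s^2 - 80*s - 1) - 6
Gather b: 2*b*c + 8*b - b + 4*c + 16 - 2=b*(2*c + 7) + 4*c + 14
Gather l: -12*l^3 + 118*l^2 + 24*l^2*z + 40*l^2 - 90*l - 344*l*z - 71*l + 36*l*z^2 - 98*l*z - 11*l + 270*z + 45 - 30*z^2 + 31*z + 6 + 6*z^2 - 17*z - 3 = -12*l^3 + l^2*(24*z + 158) + l*(36*z^2 - 442*z - 172) - 24*z^2 + 284*z + 48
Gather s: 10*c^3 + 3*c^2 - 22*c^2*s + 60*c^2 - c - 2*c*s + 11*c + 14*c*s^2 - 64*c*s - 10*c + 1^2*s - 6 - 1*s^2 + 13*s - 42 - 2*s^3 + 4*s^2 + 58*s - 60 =10*c^3 + 63*c^2 - 2*s^3 + s^2*(14*c + 3) + s*(-22*c^2 - 66*c + 72) - 108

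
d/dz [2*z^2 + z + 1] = 4*z + 1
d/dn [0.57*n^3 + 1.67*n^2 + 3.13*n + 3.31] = 1.71*n^2 + 3.34*n + 3.13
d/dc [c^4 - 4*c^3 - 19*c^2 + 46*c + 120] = 4*c^3 - 12*c^2 - 38*c + 46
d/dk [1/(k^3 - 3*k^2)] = 3*(2 - k)/(k^3*(k - 3)^2)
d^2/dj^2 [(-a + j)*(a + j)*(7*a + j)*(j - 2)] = -2*a^2 + 42*a*j - 28*a + 12*j^2 - 12*j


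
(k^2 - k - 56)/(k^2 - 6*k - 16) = (k + 7)/(k + 2)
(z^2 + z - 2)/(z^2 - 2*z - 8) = (z - 1)/(z - 4)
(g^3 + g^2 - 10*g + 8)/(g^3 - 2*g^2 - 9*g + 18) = (g^2 + 3*g - 4)/(g^2 - 9)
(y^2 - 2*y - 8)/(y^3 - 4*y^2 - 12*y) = (y - 4)/(y*(y - 6))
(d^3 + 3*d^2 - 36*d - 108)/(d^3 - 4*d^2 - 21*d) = (d^2 - 36)/(d*(d - 7))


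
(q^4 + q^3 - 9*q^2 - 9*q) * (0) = 0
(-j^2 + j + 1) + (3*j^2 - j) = 2*j^2 + 1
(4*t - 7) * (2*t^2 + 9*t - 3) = 8*t^3 + 22*t^2 - 75*t + 21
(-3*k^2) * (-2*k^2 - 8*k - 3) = 6*k^4 + 24*k^3 + 9*k^2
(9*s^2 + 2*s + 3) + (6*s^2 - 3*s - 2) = 15*s^2 - s + 1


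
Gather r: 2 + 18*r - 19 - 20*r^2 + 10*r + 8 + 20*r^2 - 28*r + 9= 0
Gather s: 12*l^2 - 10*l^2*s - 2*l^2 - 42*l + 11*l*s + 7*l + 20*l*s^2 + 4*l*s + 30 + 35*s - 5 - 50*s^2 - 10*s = 10*l^2 - 35*l + s^2*(20*l - 50) + s*(-10*l^2 + 15*l + 25) + 25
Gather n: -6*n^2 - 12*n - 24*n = -6*n^2 - 36*n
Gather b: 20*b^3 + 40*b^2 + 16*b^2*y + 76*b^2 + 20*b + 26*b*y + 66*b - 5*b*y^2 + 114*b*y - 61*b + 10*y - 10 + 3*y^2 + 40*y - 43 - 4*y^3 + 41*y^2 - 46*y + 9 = 20*b^3 + b^2*(16*y + 116) + b*(-5*y^2 + 140*y + 25) - 4*y^3 + 44*y^2 + 4*y - 44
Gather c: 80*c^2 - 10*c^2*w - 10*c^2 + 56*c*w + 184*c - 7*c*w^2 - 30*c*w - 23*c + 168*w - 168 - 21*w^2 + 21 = c^2*(70 - 10*w) + c*(-7*w^2 + 26*w + 161) - 21*w^2 + 168*w - 147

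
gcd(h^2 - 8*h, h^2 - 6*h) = h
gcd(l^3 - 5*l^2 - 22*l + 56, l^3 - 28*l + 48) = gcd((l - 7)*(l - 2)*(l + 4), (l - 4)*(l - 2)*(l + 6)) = l - 2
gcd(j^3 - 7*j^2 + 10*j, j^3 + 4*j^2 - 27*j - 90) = j - 5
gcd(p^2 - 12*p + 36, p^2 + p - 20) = 1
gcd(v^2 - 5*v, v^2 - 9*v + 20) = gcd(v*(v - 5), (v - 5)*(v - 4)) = v - 5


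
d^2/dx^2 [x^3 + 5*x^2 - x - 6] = 6*x + 10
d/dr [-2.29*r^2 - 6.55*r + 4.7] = -4.58*r - 6.55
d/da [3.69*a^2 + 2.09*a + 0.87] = 7.38*a + 2.09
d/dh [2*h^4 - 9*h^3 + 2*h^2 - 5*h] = 8*h^3 - 27*h^2 + 4*h - 5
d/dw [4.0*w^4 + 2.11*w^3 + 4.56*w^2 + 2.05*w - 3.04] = 16.0*w^3 + 6.33*w^2 + 9.12*w + 2.05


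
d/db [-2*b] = -2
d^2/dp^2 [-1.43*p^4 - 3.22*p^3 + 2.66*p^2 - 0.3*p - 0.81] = -17.16*p^2 - 19.32*p + 5.32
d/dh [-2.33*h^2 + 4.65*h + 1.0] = 4.65 - 4.66*h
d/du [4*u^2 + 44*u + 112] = 8*u + 44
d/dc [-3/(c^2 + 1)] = 6*c/(c^2 + 1)^2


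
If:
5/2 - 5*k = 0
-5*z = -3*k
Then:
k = 1/2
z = 3/10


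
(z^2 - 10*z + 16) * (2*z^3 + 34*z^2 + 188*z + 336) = 2*z^5 + 14*z^4 - 120*z^3 - 1000*z^2 - 352*z + 5376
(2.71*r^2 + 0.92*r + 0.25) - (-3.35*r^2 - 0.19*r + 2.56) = 6.06*r^2 + 1.11*r - 2.31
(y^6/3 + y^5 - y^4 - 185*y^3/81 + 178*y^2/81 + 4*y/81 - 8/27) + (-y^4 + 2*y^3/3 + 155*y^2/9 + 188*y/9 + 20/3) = y^6/3 + y^5 - 2*y^4 - 131*y^3/81 + 1573*y^2/81 + 1696*y/81 + 172/27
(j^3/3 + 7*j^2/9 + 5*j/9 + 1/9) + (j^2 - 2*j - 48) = j^3/3 + 16*j^2/9 - 13*j/9 - 431/9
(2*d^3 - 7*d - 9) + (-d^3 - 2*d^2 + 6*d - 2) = d^3 - 2*d^2 - d - 11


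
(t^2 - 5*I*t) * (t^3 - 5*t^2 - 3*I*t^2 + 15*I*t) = t^5 - 5*t^4 - 8*I*t^4 - 15*t^3 + 40*I*t^3 + 75*t^2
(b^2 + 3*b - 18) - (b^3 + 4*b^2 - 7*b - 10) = -b^3 - 3*b^2 + 10*b - 8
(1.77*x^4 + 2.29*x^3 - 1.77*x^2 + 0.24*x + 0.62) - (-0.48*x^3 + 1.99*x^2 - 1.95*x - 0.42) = 1.77*x^4 + 2.77*x^3 - 3.76*x^2 + 2.19*x + 1.04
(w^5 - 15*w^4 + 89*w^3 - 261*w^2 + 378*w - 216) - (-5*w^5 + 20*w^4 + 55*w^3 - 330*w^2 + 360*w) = 6*w^5 - 35*w^4 + 34*w^3 + 69*w^2 + 18*w - 216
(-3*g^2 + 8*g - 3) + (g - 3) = -3*g^2 + 9*g - 6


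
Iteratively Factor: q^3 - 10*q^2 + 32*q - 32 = (q - 4)*(q^2 - 6*q + 8) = (q - 4)^2*(q - 2)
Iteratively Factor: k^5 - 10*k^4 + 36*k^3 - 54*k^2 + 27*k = (k)*(k^4 - 10*k^3 + 36*k^2 - 54*k + 27) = k*(k - 3)*(k^3 - 7*k^2 + 15*k - 9) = k*(k - 3)^2*(k^2 - 4*k + 3) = k*(k - 3)^2*(k - 1)*(k - 3)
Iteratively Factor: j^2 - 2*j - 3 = (j + 1)*(j - 3)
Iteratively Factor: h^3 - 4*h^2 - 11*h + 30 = (h - 2)*(h^2 - 2*h - 15) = (h - 2)*(h + 3)*(h - 5)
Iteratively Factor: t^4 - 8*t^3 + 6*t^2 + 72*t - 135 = (t - 3)*(t^3 - 5*t^2 - 9*t + 45) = (t - 3)*(t + 3)*(t^2 - 8*t + 15) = (t - 5)*(t - 3)*(t + 3)*(t - 3)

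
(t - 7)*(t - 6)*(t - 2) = t^3 - 15*t^2 + 68*t - 84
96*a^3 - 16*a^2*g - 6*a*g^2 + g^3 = (-6*a + g)*(-4*a + g)*(4*a + g)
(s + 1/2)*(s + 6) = s^2 + 13*s/2 + 3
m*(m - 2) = m^2 - 2*m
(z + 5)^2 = z^2 + 10*z + 25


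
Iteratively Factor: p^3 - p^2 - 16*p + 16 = (p + 4)*(p^2 - 5*p + 4) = (p - 1)*(p + 4)*(p - 4)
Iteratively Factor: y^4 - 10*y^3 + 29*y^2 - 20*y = (y - 5)*(y^3 - 5*y^2 + 4*y) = (y - 5)*(y - 1)*(y^2 - 4*y) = y*(y - 5)*(y - 1)*(y - 4)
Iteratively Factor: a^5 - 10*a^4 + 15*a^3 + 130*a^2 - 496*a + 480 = (a - 5)*(a^4 - 5*a^3 - 10*a^2 + 80*a - 96) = (a - 5)*(a + 4)*(a^3 - 9*a^2 + 26*a - 24) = (a - 5)*(a - 3)*(a + 4)*(a^2 - 6*a + 8) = (a - 5)*(a - 3)*(a - 2)*(a + 4)*(a - 4)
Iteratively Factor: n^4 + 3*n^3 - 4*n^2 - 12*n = (n + 3)*(n^3 - 4*n) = n*(n + 3)*(n^2 - 4) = n*(n - 2)*(n + 3)*(n + 2)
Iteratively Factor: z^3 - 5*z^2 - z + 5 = (z + 1)*(z^2 - 6*z + 5) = (z - 5)*(z + 1)*(z - 1)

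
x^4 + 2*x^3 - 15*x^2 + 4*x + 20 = (x - 2)^2*(x + 1)*(x + 5)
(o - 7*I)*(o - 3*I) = o^2 - 10*I*o - 21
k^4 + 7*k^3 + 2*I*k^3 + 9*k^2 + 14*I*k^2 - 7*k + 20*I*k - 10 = (k + 2)*(k + 5)*(k + I)^2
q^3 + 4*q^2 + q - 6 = (q - 1)*(q + 2)*(q + 3)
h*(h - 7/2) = h^2 - 7*h/2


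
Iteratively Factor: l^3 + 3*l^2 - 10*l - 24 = (l + 2)*(l^2 + l - 12) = (l + 2)*(l + 4)*(l - 3)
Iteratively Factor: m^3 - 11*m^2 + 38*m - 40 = (m - 4)*(m^2 - 7*m + 10) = (m - 5)*(m - 4)*(m - 2)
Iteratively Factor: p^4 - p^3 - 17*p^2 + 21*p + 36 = (p + 4)*(p^3 - 5*p^2 + 3*p + 9) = (p - 3)*(p + 4)*(p^2 - 2*p - 3) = (p - 3)*(p + 1)*(p + 4)*(p - 3)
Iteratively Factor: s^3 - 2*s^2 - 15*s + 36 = (s - 3)*(s^2 + s - 12) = (s - 3)^2*(s + 4)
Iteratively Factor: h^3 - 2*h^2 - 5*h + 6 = (h + 2)*(h^2 - 4*h + 3) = (h - 1)*(h + 2)*(h - 3)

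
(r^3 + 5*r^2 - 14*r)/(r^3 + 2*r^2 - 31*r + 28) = r*(r - 2)/(r^2 - 5*r + 4)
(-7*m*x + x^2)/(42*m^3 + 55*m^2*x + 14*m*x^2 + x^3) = x*(-7*m + x)/(42*m^3 + 55*m^2*x + 14*m*x^2 + x^3)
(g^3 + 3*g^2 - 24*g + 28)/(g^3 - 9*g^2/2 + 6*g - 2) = 2*(g + 7)/(2*g - 1)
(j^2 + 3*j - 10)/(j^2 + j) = (j^2 + 3*j - 10)/(j*(j + 1))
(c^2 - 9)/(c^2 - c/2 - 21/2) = 2*(c - 3)/(2*c - 7)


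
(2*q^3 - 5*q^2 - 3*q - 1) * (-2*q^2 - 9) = -4*q^5 + 10*q^4 - 12*q^3 + 47*q^2 + 27*q + 9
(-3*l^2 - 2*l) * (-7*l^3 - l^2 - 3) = 21*l^5 + 17*l^4 + 2*l^3 + 9*l^2 + 6*l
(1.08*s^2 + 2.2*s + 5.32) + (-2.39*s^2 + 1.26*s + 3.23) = -1.31*s^2 + 3.46*s + 8.55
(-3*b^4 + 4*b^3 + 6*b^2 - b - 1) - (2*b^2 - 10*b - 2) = -3*b^4 + 4*b^3 + 4*b^2 + 9*b + 1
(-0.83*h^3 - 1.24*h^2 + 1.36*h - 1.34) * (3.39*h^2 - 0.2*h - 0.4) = -2.8137*h^5 - 4.0376*h^4 + 5.1904*h^3 - 4.3186*h^2 - 0.276*h + 0.536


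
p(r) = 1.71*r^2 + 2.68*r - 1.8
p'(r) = 3.42*r + 2.68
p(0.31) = -0.80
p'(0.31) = 3.74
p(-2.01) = -0.28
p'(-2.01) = -4.19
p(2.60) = 16.73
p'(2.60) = 11.57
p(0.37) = -0.57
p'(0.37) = 3.95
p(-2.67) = 3.23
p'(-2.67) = -6.45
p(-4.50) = 20.77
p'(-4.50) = -12.71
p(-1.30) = -2.39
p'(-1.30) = -1.77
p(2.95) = 20.99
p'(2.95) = 12.77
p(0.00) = -1.80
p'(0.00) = 2.68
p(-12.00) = 212.28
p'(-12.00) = -38.36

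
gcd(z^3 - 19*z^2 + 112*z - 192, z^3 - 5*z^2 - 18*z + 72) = z - 3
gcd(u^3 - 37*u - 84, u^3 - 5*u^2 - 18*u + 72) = u + 4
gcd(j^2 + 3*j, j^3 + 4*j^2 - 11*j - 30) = 1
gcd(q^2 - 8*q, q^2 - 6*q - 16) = q - 8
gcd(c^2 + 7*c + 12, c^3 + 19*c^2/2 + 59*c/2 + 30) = c^2 + 7*c + 12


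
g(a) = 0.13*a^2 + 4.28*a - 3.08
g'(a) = 0.26*a + 4.28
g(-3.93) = -17.89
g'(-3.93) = 3.26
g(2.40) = 7.94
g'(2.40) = 4.90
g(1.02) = 1.42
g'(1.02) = 4.55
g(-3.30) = -15.79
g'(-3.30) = 3.42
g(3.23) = 12.10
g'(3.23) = 5.12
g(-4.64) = -20.14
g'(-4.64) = 3.07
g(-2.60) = -13.33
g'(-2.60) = 3.60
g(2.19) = 6.92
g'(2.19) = 4.85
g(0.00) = -3.08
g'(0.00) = 4.28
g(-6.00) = -24.08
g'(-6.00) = 2.72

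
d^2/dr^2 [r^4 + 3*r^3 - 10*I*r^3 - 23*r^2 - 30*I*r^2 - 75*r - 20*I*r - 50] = 12*r^2 + r*(18 - 60*I) - 46 - 60*I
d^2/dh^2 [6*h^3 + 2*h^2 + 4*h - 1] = 36*h + 4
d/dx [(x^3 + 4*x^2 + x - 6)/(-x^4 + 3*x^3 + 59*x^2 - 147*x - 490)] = (x^4 + 4*x^3 + 30*x^2 - 460*x - 343)/(x^6 - 10*x^5 - 73*x^4 + 980*x^3 - 49*x^2 - 24010*x + 60025)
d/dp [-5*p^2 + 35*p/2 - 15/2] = 35/2 - 10*p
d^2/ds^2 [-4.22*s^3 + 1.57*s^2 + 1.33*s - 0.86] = 3.14 - 25.32*s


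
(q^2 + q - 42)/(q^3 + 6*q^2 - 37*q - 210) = 1/(q + 5)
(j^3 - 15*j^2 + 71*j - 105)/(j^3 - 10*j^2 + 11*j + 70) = (j - 3)/(j + 2)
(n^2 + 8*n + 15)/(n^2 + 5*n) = (n + 3)/n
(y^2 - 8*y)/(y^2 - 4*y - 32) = y/(y + 4)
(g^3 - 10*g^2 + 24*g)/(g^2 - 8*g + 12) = g*(g - 4)/(g - 2)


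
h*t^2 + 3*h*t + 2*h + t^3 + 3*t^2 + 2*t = (h + t)*(t + 1)*(t + 2)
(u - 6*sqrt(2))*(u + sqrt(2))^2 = u^3 - 4*sqrt(2)*u^2 - 22*u - 12*sqrt(2)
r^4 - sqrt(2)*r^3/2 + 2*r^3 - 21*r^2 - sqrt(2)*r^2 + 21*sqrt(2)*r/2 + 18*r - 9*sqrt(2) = (r - 3)*(r - 1)*(r + 6)*(r - sqrt(2)/2)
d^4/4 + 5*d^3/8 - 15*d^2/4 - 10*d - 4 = (d/4 + 1)*(d - 4)*(d + 1/2)*(d + 2)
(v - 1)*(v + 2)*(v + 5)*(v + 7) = v^4 + 13*v^3 + 45*v^2 + 11*v - 70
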